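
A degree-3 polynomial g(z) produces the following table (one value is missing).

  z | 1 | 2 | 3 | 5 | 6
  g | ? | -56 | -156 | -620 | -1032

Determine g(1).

-12

The 4 known values determine g uniquely (degree ≤ 3).
Evaluate each Lagrange basis at z = 1:
L_0(1) = (-2)·(-4)·(-5)/[(-1)·(-3)·(-4)] = 10/3
L_1(1) = (-1)·(-4)·(-5)/[(1)·(-2)·(-3)] = -10/3
L_2(1) = (-1)·(-2)·(-5)/[(3)·(2)·(-1)] = 5/3
L_3(1) = (-1)·(-2)·(-4)/[(4)·(3)·(1)] = -2/3
Sum: (-56)·(10/3) + (-156)·(-10/3) + (-620)·(5/3) + (-1032)·(-2/3) = -12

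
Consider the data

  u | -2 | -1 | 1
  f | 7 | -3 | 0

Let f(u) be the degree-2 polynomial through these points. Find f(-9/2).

1573/24

Using Newton's divided-difference form:
f[-2,-1] = (-3 - 7) / (-1 - (-2)) = -10
f[-1,1] = (0 - (-3)) / (1 - (-1)) = 3/2
f[-2,-1,1] = (3/2 - (-10)) / (1 - (-2)) = 23/6
f(-9/2) = 7 + (-10)·(-5/2) + (23/6)·(-5/2)·(-7/2) = 1573/24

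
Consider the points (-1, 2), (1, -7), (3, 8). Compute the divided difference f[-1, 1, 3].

3

f[-1,1] = (-7 - 2) / (1 - (-1)) = -9/2
f[1,3] = (8 - (-7)) / (3 - 1) = 15/2
f[-1,1,3] = (15/2 - (-9/2)) / (3 - (-1)) = 3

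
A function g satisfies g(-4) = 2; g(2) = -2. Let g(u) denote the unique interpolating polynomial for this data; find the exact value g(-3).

4/3

Evaluate each Lagrange basis at u = -3:
L_0(-3) = (-5)/[(-6)] = 5/6
L_1(-3) = (1)/[(6)] = 1/6
Sum: 2·(5/6) + (-2)·(1/6) = 4/3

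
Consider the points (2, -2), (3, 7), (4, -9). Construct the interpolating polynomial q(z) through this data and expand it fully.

Newton's divided differences:
q[2,3] = (7 - (-2)) / (3 - 2) = 9
q[3,4] = (-9 - 7) / (4 - 3) = -16
q[2,3,4] = (-16 - 9) / (4 - 2) = -25/2
q(z) = -2 + 9·(z - 2) + (-25/2)·(z - 2)(z - 3)
Expanding: q(z) = -(25/2)z^2 + (143/2)z - 95

q(z) = -(25/2)z^2 + (143/2)z - 95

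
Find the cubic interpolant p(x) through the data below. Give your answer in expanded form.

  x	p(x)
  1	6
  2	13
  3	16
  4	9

Newton's divided differences:
p[1,2] = (13 - 6) / (2 - 1) = 7
p[2,3] = (16 - 13) / (3 - 2) = 3
p[3,4] = (9 - 16) / (4 - 3) = -7
p[1,2,3] = (3 - 7) / (3 - 1) = -2
p[2,3,4] = (-7 - 3) / (4 - 2) = -5
p[1,2,3,4] = (-5 - (-2)) / (4 - 1) = -1
p(x) = 6 + 7·(x - 1) + (-2)·(x - 1)(x - 2) + (-1)·(x - 1)(x - 2)(x - 3)
Expanding: p(x) = -x^3 + 4x^2 + 2x + 1

p(x) = -x^3 + 4x^2 + 2x + 1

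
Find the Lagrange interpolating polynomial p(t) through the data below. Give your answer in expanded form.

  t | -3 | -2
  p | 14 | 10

L_0(t) = (t + 2) / [-1] = -t - 2
L_1(t) = (t + 3) / [1] = t + 3
p(t) = 14·L_0 + 10·L_1
  14·L_0(t) = -14t - 28
  10·L_1(t) = 10t + 30
Adding term by term: -4t + 2

p(t) = -4t + 2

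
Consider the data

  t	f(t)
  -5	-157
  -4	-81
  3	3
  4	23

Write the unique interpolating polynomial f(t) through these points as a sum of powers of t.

L_0(t) = (t + 4)(t - 3)(t - 4) / [-72] = -(1/72)t^3 + (1/24)t^2 + (2/9)t - 2/3
L_1(t) = (t + 5)(t - 3)(t - 4) / [56] = (1/56)t^3 - (1/28)t^2 - (23/56)t + 15/14
L_2(t) = (t + 5)(t + 4)(t - 4) / [-56] = -(1/56)t^3 - (5/56)t^2 + (2/7)t + 10/7
L_3(t) = (t + 5)(t + 4)(t - 3) / [72] = (1/72)t^3 + (1/12)t^2 - (7/72)t - 5/6
f(t) = (-157)·L_0 + (-81)·L_1 + 3·L_2 + 23·L_3
  (-157)·L_0(t) = (157/72)t^3 - (157/24)t^2 - (314/9)t + 314/3
  (-81)·L_1(t) = -(81/56)t^3 + (81/28)t^2 + (1863/56)t - 1215/14
  3·L_2(t) = -(3/56)t^3 - (15/56)t^2 + (6/7)t + 30/7
  23·L_3(t) = (23/72)t^3 + (23/12)t^2 - (161/72)t - 115/6
Adding term by term: t^3 - 2t^2 - 3t + 3

f(t) = t^3 - 2t^2 - 3t + 3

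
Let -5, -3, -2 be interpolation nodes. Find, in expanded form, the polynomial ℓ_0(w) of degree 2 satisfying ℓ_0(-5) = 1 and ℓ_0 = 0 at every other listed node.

ℓ_0(w) = (w + 3)(w + 2) / [(-2)·(-3)]
       = (w^2 + 5w + 6) / (6)

ℓ_0(w) = (1/6)w^2 + (5/6)w + 1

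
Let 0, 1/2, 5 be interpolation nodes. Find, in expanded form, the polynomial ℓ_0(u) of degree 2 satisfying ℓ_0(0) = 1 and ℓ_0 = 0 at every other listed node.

ℓ_0(u) = (2/5)u^2 - (11/5)u + 1

ℓ_0(u) = (u - 1/2)(u - 5) / [(-1/2)·(-5)]
       = (u^2 - (11/2)u + 5/2) / (5/2)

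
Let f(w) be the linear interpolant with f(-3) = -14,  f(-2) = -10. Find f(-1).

L_0(-1) = (1)/[(-1)] = -1
L_1(-1) = (2)/[(1)] = 2
Sum: (-14)·(-1) + (-10)·(2) = -6

-6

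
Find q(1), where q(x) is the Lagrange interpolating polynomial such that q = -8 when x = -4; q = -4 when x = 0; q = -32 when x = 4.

-8

Evaluate each Lagrange basis at x = 1:
L_0(1) = (1)·(-3)/[(-4)·(-8)] = -3/32
L_1(1) = (5)·(-3)/[(4)·(-4)] = 15/16
L_2(1) = (5)·(1)/[(8)·(4)] = 5/32
Sum: (-8)·(-3/32) + (-4)·(15/16) + (-32)·(5/32) = -8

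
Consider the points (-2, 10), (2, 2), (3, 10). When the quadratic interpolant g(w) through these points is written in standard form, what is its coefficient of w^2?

Build the Lagrange basis polynomials:
L_0(w) = (w - 2)(w - 3) / [20] = (1/20)w^2 - (1/4)w + 3/10
L_1(w) = (w + 2)(w - 3) / [-4] = -(1/4)w^2 + (1/4)w + 3/2
L_2(w) = (w + 2)(w - 2) / [5] = (1/5)w^2 - 4/5
g(w) = 10·L_0 + 2·L_1 + 10·L_2
Only the coefficient of w^2 is needed; take it from each L_i and combine:
10·(1/20) + 2·(-1/4) + 10·(1/5) = 2

2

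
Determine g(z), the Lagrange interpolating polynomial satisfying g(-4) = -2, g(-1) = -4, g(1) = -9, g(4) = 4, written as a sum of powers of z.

g(z) = (13/60)z^3 + (1/2)z^2 - (163/60)z - 7

Build the Lagrange basis polynomials:
L_0(z) = (z + 1)(z - 1)(z - 4) / [-120] = -(1/120)z^3 + (1/30)z^2 + (1/120)z - 1/30
L_1(z) = (z + 4)(z - 1)(z - 4) / [30] = (1/30)z^3 - (1/30)z^2 - (8/15)z + 8/15
L_2(z) = (z + 4)(z + 1)(z - 4) / [-30] = -(1/30)z^3 - (1/30)z^2 + (8/15)z + 8/15
L_3(z) = (z + 4)(z + 1)(z - 1) / [120] = (1/120)z^3 + (1/30)z^2 - (1/120)z - 1/30
g(z) = (-2)·L_0 + (-4)·L_1 + (-9)·L_2 + 4·L_3
  (-2)·L_0(z) = (1/60)z^3 - (1/15)z^2 - (1/60)z + 1/15
  (-4)·L_1(z) = -(2/15)z^3 + (2/15)z^2 + (32/15)z - 32/15
  (-9)·L_2(z) = (3/10)z^3 + (3/10)z^2 - (24/5)z - 24/5
  4·L_3(z) = (1/30)z^3 + (2/15)z^2 - (1/30)z - 2/15
Adding term by term: (13/60)z^3 + (1/2)z^2 - (163/60)z - 7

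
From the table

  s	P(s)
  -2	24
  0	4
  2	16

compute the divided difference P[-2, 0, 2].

P[-2,0] = (4 - 24) / (0 - (-2)) = -10
P[0,2] = (16 - 4) / (2 - 0) = 6
P[-2,0,2] = (6 - (-10)) / (2 - (-2)) = 4

4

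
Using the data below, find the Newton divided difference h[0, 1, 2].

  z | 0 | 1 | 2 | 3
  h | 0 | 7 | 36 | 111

h[0,1] = (7 - 0) / (1 - 0) = 7
h[1,2] = (36 - 7) / (2 - 1) = 29
h[0,1,2] = (29 - 7) / (2 - 0) = 11

11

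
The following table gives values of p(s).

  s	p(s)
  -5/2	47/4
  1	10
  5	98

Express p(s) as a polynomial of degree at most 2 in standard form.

p(s) = 3s^2 + 4s + 3

Newton's divided differences:
p[-5/2,1] = (10 - 47/4) / (1 - (-5/2)) = -1/2
p[1,5] = (98 - 10) / (5 - 1) = 22
p[-5/2,1,5] = (22 - (-1/2)) / (5 - (-5/2)) = 3
p(s) = 47/4 + (-1/2)·(s + 5/2) + 3·(s + 5/2)(s - 1)
Expanding: p(s) = 3s^2 + 4s + 3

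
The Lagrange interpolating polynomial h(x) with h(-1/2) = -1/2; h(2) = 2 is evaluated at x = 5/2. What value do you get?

L_0(5/2) = (1/2)/[(-5/2)] = -1/5
L_1(5/2) = (3)/[(5/2)] = 6/5
Sum: (-1/2)·(-1/5) + 2·(6/5) = 5/2

5/2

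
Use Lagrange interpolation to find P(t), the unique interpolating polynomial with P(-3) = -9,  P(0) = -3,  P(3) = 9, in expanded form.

P(t) = (1/3)t^2 + 3t - 3

L_0(t) = t(t - 3) / [18] = (1/18)t^2 - (1/6)t
L_1(t) = (t + 3)(t - 3) / [-9] = -(1/9)t^2 + 1
L_2(t) = (t + 3)t / [18] = (1/18)t^2 + (1/6)t
P(t) = (-9)·L_0 + (-3)·L_1 + 9·L_2
  (-9)·L_0(t) = -(1/2)t^2 + (3/2)t
  (-3)·L_1(t) = (1/3)t^2 - 3
  9·L_2(t) = (1/2)t^2 + (3/2)t
Adding term by term: (1/3)t^2 + 3t - 3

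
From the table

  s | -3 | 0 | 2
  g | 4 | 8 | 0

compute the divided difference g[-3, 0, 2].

g[-3,0] = (8 - 4) / (0 - (-3)) = 4/3
g[0,2] = (0 - 8) / (2 - 0) = -4
g[-3,0,2] = (-4 - 4/3) / (2 - (-3)) = -16/15

-16/15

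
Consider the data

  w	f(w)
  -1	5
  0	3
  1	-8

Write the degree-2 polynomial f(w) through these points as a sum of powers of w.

L_0(w) = w(w - 1) / [2] = (1/2)w^2 - (1/2)w
L_1(w) = (w + 1)(w - 1) / [-1] = -w^2 + 1
L_2(w) = (w + 1)w / [2] = (1/2)w^2 + (1/2)w
f(w) = 5·L_0 + 3·L_1 + (-8)·L_2
  5·L_0(w) = (5/2)w^2 - (5/2)w
  3·L_1(w) = -3w^2 + 3
  (-8)·L_2(w) = -4w^2 - 4w
Adding term by term: -(9/2)w^2 - (13/2)w + 3

f(w) = -(9/2)w^2 - (13/2)w + 3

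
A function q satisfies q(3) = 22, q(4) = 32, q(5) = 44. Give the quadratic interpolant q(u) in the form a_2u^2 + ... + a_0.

Build the Lagrange basis polynomials:
L_0(u) = (u - 4)(u - 5) / [2] = (1/2)u^2 - (9/2)u + 10
L_1(u) = (u - 3)(u - 5) / [-1] = -u^2 + 8u - 15
L_2(u) = (u - 3)(u - 4) / [2] = (1/2)u^2 - (7/2)u + 6
q(u) = 22·L_0 + 32·L_1 + 44·L_2
  22·L_0(u) = 11u^2 - 99u + 220
  32·L_1(u) = -32u^2 + 256u - 480
  44·L_2(u) = 22u^2 - 154u + 264
Adding term by term: u^2 + 3u + 4

q(u) = u^2 + 3u + 4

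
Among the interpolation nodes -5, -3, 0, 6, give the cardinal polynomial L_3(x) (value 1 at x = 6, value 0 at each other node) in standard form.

L_3(x) = (x + 5)(x + 3)x / [(11)·(9)·(6)]
       = (x^3 + 8x^2 + 15x) / (594)

L_3(x) = (1/594)x^3 + (4/297)x^2 + (5/198)x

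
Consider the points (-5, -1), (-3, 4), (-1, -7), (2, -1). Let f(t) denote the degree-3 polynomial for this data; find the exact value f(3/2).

Evaluate each Lagrange basis at t = 3/2:
L_0(3/2) = (9/2)·(5/2)·(-1/2)/[(-2)·(-4)·(-7)] = 45/448
L_1(3/2) = (13/2)·(5/2)·(-1/2)/[(2)·(-2)·(-5)] = -13/32
L_2(3/2) = (13/2)·(9/2)·(-1/2)/[(4)·(2)·(-3)] = 39/64
L_3(3/2) = (13/2)·(9/2)·(5/2)/[(7)·(5)·(3)] = 39/56
Sum: (-1)·(45/448) + 4·(-13/32) + (-7)·(39/64) + (-1)·(39/56) = -107/16

-107/16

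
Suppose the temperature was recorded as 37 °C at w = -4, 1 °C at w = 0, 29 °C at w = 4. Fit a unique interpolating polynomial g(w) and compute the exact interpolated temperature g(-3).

22

Evaluate each Lagrange basis at w = -3:
L_0(-3) = (-3)·(-7)/[(-4)·(-8)] = 21/32
L_1(-3) = (1)·(-7)/[(4)·(-4)] = 7/16
L_2(-3) = (1)·(-3)/[(8)·(4)] = -3/32
Sum: 37·(21/32) + 1·(7/16) + 29·(-3/32) = 22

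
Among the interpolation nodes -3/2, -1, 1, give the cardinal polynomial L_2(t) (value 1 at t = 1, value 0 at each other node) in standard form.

L_2(t) = (1/5)t^2 + (1/2)t + 3/10

L_2(t) = (t + 3/2)(t + 1) / [(5/2)·(2)]
       = (t^2 + (5/2)t + 3/2) / (5)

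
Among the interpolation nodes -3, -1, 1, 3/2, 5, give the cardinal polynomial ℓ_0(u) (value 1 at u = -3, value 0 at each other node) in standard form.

ℓ_0(u) = (u + 1)(u - 1)(u - 3/2)(u - 5) / [(-2)·(-4)·(-9/2)·(-8)]
       = (u^4 - (13/2)u^3 + (13/2)u^2 + (13/2)u - 15/2) / (288)

ℓ_0(u) = (1/288)u^4 - (13/576)u^3 + (13/576)u^2 + (13/576)u - 5/192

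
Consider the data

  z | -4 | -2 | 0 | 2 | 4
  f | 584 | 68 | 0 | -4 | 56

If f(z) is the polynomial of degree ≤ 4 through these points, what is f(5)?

L_0(5) = (7)·(5)·(3)·(1)/[(-2)·(-4)·(-6)·(-8)] = 35/128
L_1(5) = (9)·(5)·(3)·(1)/[(2)·(-2)·(-4)·(-6)] = -45/32
L_2(5) = (9)·(7)·(3)·(1)/[(4)·(2)·(-2)·(-4)] = 189/64
L_3(5) = (9)·(7)·(5)·(1)/[(6)·(4)·(2)·(-2)] = -105/32
L_4(5) = (9)·(7)·(5)·(3)/[(8)·(6)·(4)·(2)] = 315/128
Sum: 584·(35/128) + 68·(-45/32) + 0 + (-4)·(-105/32) + 56·(315/128) = 215

215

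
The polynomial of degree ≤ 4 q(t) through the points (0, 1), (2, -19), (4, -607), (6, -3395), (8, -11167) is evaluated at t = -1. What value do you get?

-7

Evaluate each Lagrange basis at t = -1:
L_0(-1) = (-3)·(-5)·(-7)·(-9)/[(-2)·(-4)·(-6)·(-8)] = 315/128
L_1(-1) = (-1)·(-5)·(-7)·(-9)/[(2)·(-2)·(-4)·(-6)] = -105/32
L_2(-1) = (-1)·(-3)·(-7)·(-9)/[(4)·(2)·(-2)·(-4)] = 189/64
L_3(-1) = (-1)·(-3)·(-5)·(-9)/[(6)·(4)·(2)·(-2)] = -45/32
L_4(-1) = (-1)·(-3)·(-5)·(-7)/[(8)·(6)·(4)·(2)] = 35/128
Sum: 1·(315/128) + (-19)·(-105/32) + (-607)·(189/64) + (-3395)·(-45/32) + (-11167)·(35/128) = -7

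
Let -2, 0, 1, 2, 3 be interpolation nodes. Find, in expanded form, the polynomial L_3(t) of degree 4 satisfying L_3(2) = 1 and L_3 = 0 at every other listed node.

L_3(t) = (t + 2)t(t - 1)(t - 3) / [(4)·(2)·(1)·(-1)]
       = (t^4 - 2t^3 - 5t^2 + 6t) / (-8)

L_3(t) = -(1/8)t^4 + (1/4)t^3 + (5/8)t^2 - (3/4)t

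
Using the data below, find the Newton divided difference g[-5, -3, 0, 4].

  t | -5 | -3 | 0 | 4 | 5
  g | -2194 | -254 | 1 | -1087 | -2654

14

g[-5,-3] = (-254 - (-2194)) / (-3 - (-5)) = 970
g[-3,0] = (1 - (-254)) / (0 - (-3)) = 85
g[0,4] = (-1087 - 1) / (4 - 0) = -272
g[-5,-3,0] = (85 - 970) / (0 - (-5)) = -177
g[-3,0,4] = (-272 - 85) / (4 - (-3)) = -51
g[-5,-3,0,4] = (-51 - (-177)) / (4 - (-5)) = 14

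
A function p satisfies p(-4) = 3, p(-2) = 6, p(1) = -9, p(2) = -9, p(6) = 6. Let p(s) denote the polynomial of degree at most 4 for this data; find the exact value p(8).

-237/10

L_0(8) = (10)·(7)·(6)·(2)/[(-2)·(-5)·(-6)·(-10)] = 7/5
L_1(8) = (12)·(7)·(6)·(2)/[(2)·(-3)·(-4)·(-8)] = -21/4
L_2(8) = (12)·(10)·(6)·(2)/[(5)·(3)·(-1)·(-5)] = 96/5
L_3(8) = (12)·(10)·(7)·(2)/[(6)·(4)·(1)·(-4)] = -35/2
L_4(8) = (12)·(10)·(7)·(6)/[(10)·(8)·(5)·(4)] = 63/20
Sum: 3·(7/5) + 6·(-21/4) + (-9)·(96/5) + (-9)·(-35/2) + 6·(63/20) = -237/10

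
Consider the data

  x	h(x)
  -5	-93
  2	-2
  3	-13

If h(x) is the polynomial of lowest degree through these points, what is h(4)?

Evaluate each Lagrange basis at x = 4:
L_0(4) = (2)·(1)/[(-7)·(-8)] = 1/28
L_1(4) = (9)·(1)/[(7)·(-1)] = -9/7
L_2(4) = (9)·(2)/[(8)·(1)] = 9/4
Sum: (-93)·(1/28) + (-2)·(-9/7) + (-13)·(9/4) = -30

-30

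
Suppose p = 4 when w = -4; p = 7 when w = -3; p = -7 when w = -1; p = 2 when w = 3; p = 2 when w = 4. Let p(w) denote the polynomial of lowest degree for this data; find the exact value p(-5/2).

Evaluate each Lagrange basis at w = -5/2:
L_0(-5/2) = (1/2)·(-3/2)·(-11/2)·(-13/2)/[(-1)·(-3)·(-7)·(-8)] = -143/896
L_1(-5/2) = (3/2)·(-3/2)·(-11/2)·(-13/2)/[(1)·(-2)·(-6)·(-7)] = 429/448
L_2(-5/2) = (3/2)·(1/2)·(-11/2)·(-13/2)/[(3)·(2)·(-4)·(-5)] = 143/640
L_3(-5/2) = (3/2)·(1/2)·(-3/2)·(-13/2)/[(7)·(6)·(4)·(-1)] = -39/896
L_4(-5/2) = (3/2)·(1/2)·(-3/2)·(-11/2)/[(8)·(7)·(5)·(1)] = 99/4480
Sum: 4·(-143/896) + 7·(429/448) + (-7)·(143/640) + 2·(-39/896) + 2·(99/4480) = 2853/640

2853/640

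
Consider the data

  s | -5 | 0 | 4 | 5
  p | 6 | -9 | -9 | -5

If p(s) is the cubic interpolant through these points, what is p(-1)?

Using Newton's divided-difference form:
p[-5,0] = (-9 - 6) / (0 - (-5)) = -3
p[0,4] = (-9 - (-9)) / (4 - 0) = 0
p[4,5] = (-5 - (-9)) / (5 - 4) = 4
p[-5,0,4] = (0 - (-3)) / (4 - (-5)) = 1/3
p[0,4,5] = (4 - 0) / (5 - 0) = 4/5
p[-5,0,4,5] = (4/5 - 1/3) / (5 - (-5)) = 7/150
p(-1) = 6 + (-3)·(4) + (1/3)·(4)·(-1) + (7/150)·(4)·(-1)·(-5) = -32/5

-32/5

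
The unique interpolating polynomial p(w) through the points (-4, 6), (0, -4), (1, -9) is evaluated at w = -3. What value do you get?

Using Newton's divided-difference form:
p[-4,0] = (-4 - 6) / (0 - (-4)) = -5/2
p[0,1] = (-9 - (-4)) / (1 - 0) = -5
p[-4,0,1] = (-5 - (-5/2)) / (1 - (-4)) = -1/2
p(-3) = 6 + (-5/2)·(1) + (-1/2)·(1)·(-3) = 5

5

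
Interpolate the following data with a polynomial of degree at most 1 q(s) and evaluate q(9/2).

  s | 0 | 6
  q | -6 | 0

-3/2

Evaluate each Lagrange basis at s = 9/2:
L_0(9/2) = (-3/2)/[(-6)] = 1/4
L_1(9/2) = (9/2)/[(6)] = 3/4
Sum: (-6)·(1/4) + 0 = -3/2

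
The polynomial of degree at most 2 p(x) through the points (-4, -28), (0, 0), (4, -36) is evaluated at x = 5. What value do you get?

Evaluate each Lagrange basis at x = 5:
L_0(5) = (5)·(1)/[(-4)·(-8)] = 5/32
L_1(5) = (9)·(1)/[(4)·(-4)] = -9/16
L_2(5) = (9)·(5)/[(8)·(4)] = 45/32
Sum: (-28)·(5/32) + 0 + (-36)·(45/32) = -55

-55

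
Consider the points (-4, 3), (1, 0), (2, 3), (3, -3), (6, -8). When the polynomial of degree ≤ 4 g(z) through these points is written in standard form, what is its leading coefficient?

31/168

The leading coefficient equals the top divided difference g[-4,1,2,3,6].
g[-4,1] = (0 - 3) / (1 - (-4)) = -3/5
g[1,2] = (3 - 0) / (2 - 1) = 3
g[2,3] = (-3 - 3) / (3 - 2) = -6
g[3,6] = (-8 - (-3)) / (6 - 3) = -5/3
g[-4,1,2] = (3 - (-3/5)) / (2 - (-4)) = 3/5
g[1,2,3] = (-6 - 3) / (3 - 1) = -9/2
g[2,3,6] = (-5/3 - (-6)) / (6 - 2) = 13/12
g[-4,1,2,3] = (-9/2 - 3/5) / (3 - (-4)) = -51/70
g[1,2,3,6] = (13/12 - (-9/2)) / (6 - 1) = 67/60
g[-4,1,2,3,6] = (67/60 - (-51/70)) / (6 - (-4)) = 31/168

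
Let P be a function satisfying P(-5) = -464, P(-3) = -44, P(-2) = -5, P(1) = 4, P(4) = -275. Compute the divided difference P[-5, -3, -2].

P[-5,-3] = (-44 - (-464)) / (-3 - (-5)) = 210
P[-3,-2] = (-5 - (-44)) / (-2 - (-3)) = 39
P[-5,-3,-2] = (39 - 210) / (-2 - (-5)) = -57

-57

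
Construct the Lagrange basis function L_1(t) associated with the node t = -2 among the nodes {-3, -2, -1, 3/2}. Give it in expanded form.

L_1(t) = (t + 3)(t + 1)(t - 3/2) / [(1)·(-1)·(-7/2)]
       = (t^3 + (5/2)t^2 - 3t - 9/2) / (7/2)

L_1(t) = (2/7)t^3 + (5/7)t^2 - (6/7)t - 9/7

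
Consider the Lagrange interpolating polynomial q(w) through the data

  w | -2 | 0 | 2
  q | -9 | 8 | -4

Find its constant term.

8

L_0(w) = w(w - 2) / [8] = (1/8)w^2 - (1/4)w
L_1(w) = (w + 2)(w - 2) / [-4] = -(1/4)w^2 + 1
L_2(w) = (w + 2)w / [8] = (1/8)w^2 + (1/4)w
q(w) = (-9)·L_0 + 8·L_1 + (-4)·L_2
Only the constant term is needed; take it from each L_i and combine:
(-9)·(0) + 8·(1) + (-4)·(0) = 8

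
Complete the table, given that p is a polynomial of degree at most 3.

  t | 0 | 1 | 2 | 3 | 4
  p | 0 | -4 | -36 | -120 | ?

The 4 known values determine p uniquely (degree ≤ 3).
L_0(4) = (3)·(2)·(1)/[(-1)·(-2)·(-3)] = -1
L_1(4) = (4)·(2)·(1)/[(1)·(-1)·(-2)] = 4
L_2(4) = (4)·(3)·(1)/[(2)·(1)·(-1)] = -6
L_3(4) = (4)·(3)·(2)/[(3)·(2)·(1)] = 4
Sum: 0 + (-4)·(4) + (-36)·(-6) + (-120)·(4) = -280

-280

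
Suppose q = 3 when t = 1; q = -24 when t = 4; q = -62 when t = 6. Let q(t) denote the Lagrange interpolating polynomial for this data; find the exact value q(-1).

L_0(-1) = (-5)·(-7)/[(-3)·(-5)] = 7/3
L_1(-1) = (-2)·(-7)/[(3)·(-2)] = -7/3
L_2(-1) = (-2)·(-5)/[(5)·(2)] = 1
Sum: 3·(7/3) + (-24)·(-7/3) + (-62)·(1) = 1

1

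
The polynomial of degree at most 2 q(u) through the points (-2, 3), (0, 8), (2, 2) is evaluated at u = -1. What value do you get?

Evaluate each Lagrange basis at u = -1:
L_0(-1) = (-1)·(-3)/[(-2)·(-4)] = 3/8
L_1(-1) = (1)·(-3)/[(2)·(-2)] = 3/4
L_2(-1) = (1)·(-1)/[(4)·(2)] = -1/8
Sum: 3·(3/8) + 8·(3/4) + 2·(-1/8) = 55/8

55/8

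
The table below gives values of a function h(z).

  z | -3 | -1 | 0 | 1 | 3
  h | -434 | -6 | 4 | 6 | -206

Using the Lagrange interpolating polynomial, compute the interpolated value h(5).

Evaluate each Lagrange basis at z = 5:
L_0(5) = (6)·(5)·(4)·(2)/[(-2)·(-3)·(-4)·(-6)] = 5/3
L_1(5) = (8)·(5)·(4)·(2)/[(2)·(-1)·(-2)·(-4)] = -20
L_2(5) = (8)·(6)·(4)·(2)/[(3)·(1)·(-1)·(-3)] = 128/3
L_3(5) = (8)·(6)·(5)·(2)/[(4)·(2)·(1)·(-2)] = -30
L_4(5) = (8)·(6)·(5)·(4)/[(6)·(4)·(3)·(2)] = 20/3
Sum: (-434)·(5/3) + (-6)·(-20) + 4·(128/3) + 6·(-30) + (-206)·(20/3) = -1986

-1986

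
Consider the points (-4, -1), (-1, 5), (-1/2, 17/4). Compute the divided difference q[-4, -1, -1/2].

-1

q[-4,-1] = (5 - (-1)) / (-1 - (-4)) = 2
q[-1,-1/2] = (17/4 - 5) / (-1/2 - (-1)) = -3/2
q[-4,-1,-1/2] = (-3/2 - 2) / (-1/2 - (-4)) = -1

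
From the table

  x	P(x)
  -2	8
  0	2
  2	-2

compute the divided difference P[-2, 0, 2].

1/4

P[-2,0] = (2 - 8) / (0 - (-2)) = -3
P[0,2] = (-2 - 2) / (2 - 0) = -2
P[-2,0,2] = (-2 - (-3)) / (2 - (-2)) = 1/4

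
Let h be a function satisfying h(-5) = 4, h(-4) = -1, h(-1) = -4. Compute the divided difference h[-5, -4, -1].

h[-5,-4] = (-1 - 4) / (-4 - (-5)) = -5
h[-4,-1] = (-4 - (-1)) / (-1 - (-4)) = -1
h[-5,-4,-1] = (-1 - (-5)) / (-1 - (-5)) = 1

1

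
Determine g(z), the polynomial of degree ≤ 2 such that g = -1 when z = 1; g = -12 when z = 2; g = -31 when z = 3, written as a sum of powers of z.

g(z) = -4z^2 + z + 2

Build the Lagrange basis polynomials:
L_0(z) = (z - 2)(z - 3) / [2] = (1/2)z^2 - (5/2)z + 3
L_1(z) = (z - 1)(z - 3) / [-1] = -z^2 + 4z - 3
L_2(z) = (z - 1)(z - 2) / [2] = (1/2)z^2 - (3/2)z + 1
g(z) = (-1)·L_0 + (-12)·L_1 + (-31)·L_2
  (-1)·L_0(z) = -(1/2)z^2 + (5/2)z - 3
  (-12)·L_1(z) = 12z^2 - 48z + 36
  (-31)·L_2(z) = -(31/2)z^2 + (93/2)z - 31
Adding term by term: -4z^2 + z + 2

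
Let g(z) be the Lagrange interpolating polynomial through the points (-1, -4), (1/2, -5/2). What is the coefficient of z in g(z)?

Build the Lagrange basis polynomials:
L_0(z) = (z - 1/2) / [-3/2] = -(2/3)z + 1/3
L_1(z) = (z + 1) / [3/2] = (2/3)z + 2/3
g(z) = (-4)·L_0 + (-5/2)·L_1
Only the coefficient of z is needed; take it from each L_i and combine:
(-4)·(-2/3) + (-5/2)·(2/3) = 1

1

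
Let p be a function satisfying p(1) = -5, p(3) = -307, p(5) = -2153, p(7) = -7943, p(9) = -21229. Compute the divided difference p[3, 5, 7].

-493

p[3,5] = (-2153 - (-307)) / (5 - 3) = -923
p[5,7] = (-7943 - (-2153)) / (7 - 5) = -2895
p[3,5,7] = (-2895 - (-923)) / (7 - 3) = -493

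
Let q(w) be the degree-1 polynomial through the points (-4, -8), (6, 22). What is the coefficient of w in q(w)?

3

Build the Lagrange basis polynomials:
L_0(w) = (w - 6) / [-10] = -(1/10)w + 3/5
L_1(w) = (w + 4) / [10] = (1/10)w + 2/5
q(w) = (-8)·L_0 + 22·L_1
Only the coefficient of w is needed; take it from each L_i and combine:
(-8)·(-1/10) + 22·(1/10) = 3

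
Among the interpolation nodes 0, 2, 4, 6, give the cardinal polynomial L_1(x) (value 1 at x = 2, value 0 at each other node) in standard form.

L_1(x) = x(x - 4)(x - 6) / [(2)·(-2)·(-4)]
       = (x^3 - 10x^2 + 24x) / (16)

L_1(x) = (1/16)x^3 - (5/8)x^2 + (3/2)x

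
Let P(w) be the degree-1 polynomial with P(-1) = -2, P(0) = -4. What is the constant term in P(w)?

-4

Build the Lagrange basis polynomials:
L_0(w) = w / [-1] = -w
L_1(w) = (w + 1) / [1] = w + 1
P(w) = (-2)·L_0 + (-4)·L_1
Only the constant term is needed; take it from each L_i and combine:
(-2)·(0) + (-4)·(1) = -4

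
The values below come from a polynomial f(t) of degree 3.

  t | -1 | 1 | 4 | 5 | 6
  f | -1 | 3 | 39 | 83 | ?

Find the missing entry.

The 4 known values determine f uniquely (degree ≤ 3).
Evaluate each Lagrange basis at t = 6:
L_0(6) = (5)·(2)·(1)/[(-2)·(-5)·(-6)] = -1/6
L_1(6) = (7)·(2)·(1)/[(2)·(-3)·(-4)] = 7/12
L_2(6) = (7)·(5)·(1)/[(5)·(3)·(-1)] = -7/3
L_3(6) = (7)·(5)·(2)/[(6)·(4)·(1)] = 35/12
Sum: (-1)·(-1/6) + 3·(7/12) + 39·(-7/3) + 83·(35/12) = 153

153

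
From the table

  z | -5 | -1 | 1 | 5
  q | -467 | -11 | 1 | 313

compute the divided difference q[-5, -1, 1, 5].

q[-5,-1] = (-11 - (-467)) / (-1 - (-5)) = 114
q[-1,1] = (1 - (-11)) / (1 - (-1)) = 6
q[1,5] = (313 - 1) / (5 - 1) = 78
q[-5,-1,1] = (6 - 114) / (1 - (-5)) = -18
q[-1,1,5] = (78 - 6) / (5 - (-1)) = 12
q[-5,-1,1,5] = (12 - (-18)) / (5 - (-5)) = 3

3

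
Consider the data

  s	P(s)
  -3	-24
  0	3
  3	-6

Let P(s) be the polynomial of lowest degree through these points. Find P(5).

-32

Evaluate each Lagrange basis at s = 5:
L_0(5) = (5)·(2)/[(-3)·(-6)] = 5/9
L_1(5) = (8)·(2)/[(3)·(-3)] = -16/9
L_2(5) = (8)·(5)/[(6)·(3)] = 20/9
Sum: (-24)·(5/9) + 3·(-16/9) + (-6)·(20/9) = -32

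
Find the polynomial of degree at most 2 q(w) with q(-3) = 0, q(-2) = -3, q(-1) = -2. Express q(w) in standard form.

Build the Lagrange basis polynomials:
L_0(w) = (w + 2)(w + 1) / [2] = (1/2)w^2 + (3/2)w + 1
L_1(w) = (w + 3)(w + 1) / [-1] = -w^2 - 4w - 3
L_2(w) = (w + 3)(w + 2) / [2] = (1/2)w^2 + (5/2)w + 3
q(w) = 0·L_0 + (-3)·L_1 + (-2)·L_2
  0·L_0(w) = 0
  (-3)·L_1(w) = 3w^2 + 12w + 9
  (-2)·L_2(w) = -w^2 - 5w - 6
Adding term by term: 2w^2 + 7w + 3

q(w) = 2w^2 + 7w + 3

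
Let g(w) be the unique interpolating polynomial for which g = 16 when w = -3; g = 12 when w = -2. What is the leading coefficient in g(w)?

-4

The leading coefficient equals the top divided difference g[-3,-2].
g[-3,-2] = (12 - 16) / (-2 - (-3)) = -4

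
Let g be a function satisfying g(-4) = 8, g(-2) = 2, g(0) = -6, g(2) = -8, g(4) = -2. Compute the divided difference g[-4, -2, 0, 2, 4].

-1/64

g[-4,-2] = (2 - 8) / (-2 - (-4)) = -3
g[-2,0] = (-6 - 2) / (0 - (-2)) = -4
g[0,2] = (-8 - (-6)) / (2 - 0) = -1
g[2,4] = (-2 - (-8)) / (4 - 2) = 3
g[-4,-2,0] = (-4 - (-3)) / (0 - (-4)) = -1/4
g[-2,0,2] = (-1 - (-4)) / (2 - (-2)) = 3/4
g[0,2,4] = (3 - (-1)) / (4 - 0) = 1
g[-4,-2,0,2] = (3/4 - (-1/4)) / (2 - (-4)) = 1/6
g[-2,0,2,4] = (1 - 3/4) / (4 - (-2)) = 1/24
g[-4,-2,0,2,4] = (1/24 - 1/6) / (4 - (-4)) = -1/64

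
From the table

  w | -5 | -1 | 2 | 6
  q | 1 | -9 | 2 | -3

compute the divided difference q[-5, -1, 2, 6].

q[-5,-1] = (-9 - 1) / (-1 - (-5)) = -5/2
q[-1,2] = (2 - (-9)) / (2 - (-1)) = 11/3
q[2,6] = (-3 - 2) / (6 - 2) = -5/4
q[-5,-1,2] = (11/3 - (-5/2)) / (2 - (-5)) = 37/42
q[-1,2,6] = (-5/4 - 11/3) / (6 - (-1)) = -59/84
q[-5,-1,2,6] = (-59/84 - 37/42) / (6 - (-5)) = -19/132

-19/132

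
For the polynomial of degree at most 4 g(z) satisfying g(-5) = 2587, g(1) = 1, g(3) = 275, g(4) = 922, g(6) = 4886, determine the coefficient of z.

L_0(z) = (z - 1)(z - 3)(z - 4)(z - 6) / [4752] = (1/4752)z^4 - (7/2376)z^3 + (67/4752)z^2 - (7/264)z + 1/66
L_1(z) = (z + 5)(z - 3)(z - 4)(z - 6) / [-180] = -(1/180)z^4 + (2/45)z^3 + (11/180)z^2 - (11/10)z + 2
L_2(z) = (z + 5)(z - 1)(z - 4)(z - 6) / [48] = (1/48)z^4 - (1/8)z^3 - (7/16)z^2 + (73/24)z - 5/2
L_3(z) = (z + 5)(z - 1)(z - 3)(z - 6) / [-54] = -(1/54)z^4 + (5/54)z^3 + (23/54)z^2 - (13/6)z + 5/3
L_4(z) = (z + 5)(z - 1)(z - 3)(z - 4) / [330] = (1/330)z^4 - (1/110)z^3 - (7/110)z^2 + (83/330)z - 2/11
g(z) = 2587·L_0 + 1·L_1 + 275·L_2 + 922·L_3 + 4886·L_4
Only the coefficient of z is needed; take it from each L_i and combine:
2587·(-7/264) + 1·(-11/10) + 275·(73/24) + 922·(-13/6) + 4886·(83/330) = -2

-2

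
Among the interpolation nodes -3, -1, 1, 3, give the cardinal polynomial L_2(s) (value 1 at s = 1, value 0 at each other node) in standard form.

L_2(s) = -(1/16)s^3 - (1/16)s^2 + (9/16)s + 9/16

L_2(s) = (s + 3)(s + 1)(s - 3) / [(4)·(2)·(-2)]
       = (s^3 + s^2 - 9s - 9) / (-16)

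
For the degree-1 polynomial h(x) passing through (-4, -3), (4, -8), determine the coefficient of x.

-5/8

The leading coefficient equals the top divided difference h[-4,4].
h[-4,4] = (-8 - (-3)) / (4 - (-4)) = -5/8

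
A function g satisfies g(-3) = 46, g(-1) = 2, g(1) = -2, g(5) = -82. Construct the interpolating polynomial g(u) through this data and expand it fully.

g(u) = -u^3 + 2u^2 - u - 2

Build the Lagrange basis polynomials:
L_0(u) = (u + 1)(u - 1)(u - 5) / [-64] = -(1/64)u^3 + (5/64)u^2 + (1/64)u - 5/64
L_1(u) = (u + 3)(u - 1)(u - 5) / [24] = (1/24)u^3 - (1/8)u^2 - (13/24)u + 5/8
L_2(u) = (u + 3)(u + 1)(u - 5) / [-32] = -(1/32)u^3 + (1/32)u^2 + (17/32)u + 15/32
L_3(u) = (u + 3)(u + 1)(u - 1) / [192] = (1/192)u^3 + (1/64)u^2 - (1/192)u - 1/64
g(u) = 46·L_0 + 2·L_1 + (-2)·L_2 + (-82)·L_3
  46·L_0(u) = -(23/32)u^3 + (115/32)u^2 + (23/32)u - 115/32
  2·L_1(u) = (1/12)u^3 - (1/4)u^2 - (13/12)u + 5/4
  (-2)·L_2(u) = (1/16)u^3 - (1/16)u^2 - (17/16)u - 15/16
  (-82)·L_3(u) = -(41/96)u^3 - (41/32)u^2 + (41/96)u + 41/32
Adding term by term: -u^3 + 2u^2 - u - 2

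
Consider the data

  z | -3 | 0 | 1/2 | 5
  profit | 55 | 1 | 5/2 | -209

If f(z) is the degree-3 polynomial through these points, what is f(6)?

-377

Using Newton's divided-difference form:
f[-3,0] = (1 - 55) / (0 - (-3)) = -18
f[0,1/2] = (5/2 - 1) / (1/2 - 0) = 3
f[1/2,5] = (-209 - 5/2) / (5 - 1/2) = -47
f[-3,0,1/2] = (3 - (-18)) / (1/2 - (-3)) = 6
f[0,1/2,5] = (-47 - 3) / (5 - 0) = -10
f[-3,0,1/2,5] = (-10 - 6) / (5 - (-3)) = -2
f(6) = 55 + (-18)·(9) + 6·(9)·(6) + (-2)·(9)·(6)·(11/2) = -377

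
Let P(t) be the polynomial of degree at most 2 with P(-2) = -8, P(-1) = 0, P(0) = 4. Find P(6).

Evaluate each Lagrange basis at t = 6:
L_0(6) = (7)·(6)/[(-1)·(-2)] = 21
L_1(6) = (8)·(6)/[(1)·(-1)] = -48
L_2(6) = (8)·(7)/[(2)·(1)] = 28
Sum: (-8)·(21) + 0 + 4·(28) = -56

-56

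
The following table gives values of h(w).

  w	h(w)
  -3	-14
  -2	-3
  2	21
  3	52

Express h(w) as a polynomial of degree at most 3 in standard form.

h(w) = w^3 + 2w^2 + 2w + 1

Build the Lagrange basis polynomials:
L_0(w) = (w + 2)(w - 2)(w - 3) / [-30] = -(1/30)w^3 + (1/10)w^2 + (2/15)w - 2/5
L_1(w) = (w + 3)(w - 2)(w - 3) / [20] = (1/20)w^3 - (1/10)w^2 - (9/20)w + 9/10
L_2(w) = (w + 3)(w + 2)(w - 3) / [-20] = -(1/20)w^3 - (1/10)w^2 + (9/20)w + 9/10
L_3(w) = (w + 3)(w + 2)(w - 2) / [30] = (1/30)w^3 + (1/10)w^2 - (2/15)w - 2/5
h(w) = (-14)·L_0 + (-3)·L_1 + 21·L_2 + 52·L_3
  (-14)·L_0(w) = (7/15)w^3 - (7/5)w^2 - (28/15)w + 28/5
  (-3)·L_1(w) = -(3/20)w^3 + (3/10)w^2 + (27/20)w - 27/10
  21·L_2(w) = -(21/20)w^3 - (21/10)w^2 + (189/20)w + 189/10
  52·L_3(w) = (26/15)w^3 + (26/5)w^2 - (104/15)w - 104/5
Adding term by term: w^3 + 2w^2 + 2w + 1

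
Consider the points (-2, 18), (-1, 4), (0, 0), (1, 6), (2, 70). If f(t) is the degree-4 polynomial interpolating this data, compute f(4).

804

Using Newton's divided-difference form:
f[-2,-1] = (4 - 18) / (-1 - (-2)) = -14
f[-1,0] = (0 - 4) / (0 - (-1)) = -4
f[0,1] = (6 - 0) / (1 - 0) = 6
f[1,2] = (70 - 6) / (2 - 1) = 64
f[-2,-1,0] = (-4 - (-14)) / (0 - (-2)) = 5
f[-1,0,1] = (6 - (-4)) / (1 - (-1)) = 5
f[0,1,2] = (64 - 6) / (2 - 0) = 29
f[-2,-1,0,1] = (5 - 5) / (1 - (-2)) = 0
f[-1,0,1,2] = (29 - 5) / (2 - (-1)) = 8
f[-2,-1,0,1,2] = (8 - 0) / (2 - (-2)) = 2
f(4) = 18 + (-14)·(6) + 5·(6)·(5) + 0·(6)·(5)·(4) + 2·(6)·(5)·(4)·(3) = 804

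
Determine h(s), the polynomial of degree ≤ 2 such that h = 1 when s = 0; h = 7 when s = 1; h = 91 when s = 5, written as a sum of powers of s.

Newton's divided differences:
h[0,1] = (7 - 1) / (1 - 0) = 6
h[1,5] = (91 - 7) / (5 - 1) = 21
h[0,1,5] = (21 - 6) / (5 - 0) = 3
h(s) = 1 + 6·s + 3·s(s - 1)
Expanding: h(s) = 3s^2 + 3s + 1

h(s) = 3s^2 + 3s + 1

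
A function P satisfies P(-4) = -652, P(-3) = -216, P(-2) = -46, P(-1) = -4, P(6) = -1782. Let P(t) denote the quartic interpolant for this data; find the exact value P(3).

Using Newton's divided-difference form:
P[-4,-3] = (-216 - (-652)) / (-3 - (-4)) = 436
P[-3,-2] = (-46 - (-216)) / (-2 - (-3)) = 170
P[-2,-1] = (-4 - (-46)) / (-1 - (-2)) = 42
P[-1,6] = (-1782 - (-4)) / (6 - (-1)) = -254
P[-4,-3,-2] = (170 - 436) / (-2 - (-4)) = -133
P[-3,-2,-1] = (42 - 170) / (-1 - (-3)) = -64
P[-2,-1,6] = (-254 - 42) / (6 - (-2)) = -37
P[-4,-3,-2,-1] = (-64 - (-133)) / (-1 - (-4)) = 23
P[-3,-2,-1,6] = (-37 - (-64)) / (6 - (-3)) = 3
P[-4,-3,-2,-1,6] = (3 - 23) / (6 - (-4)) = -2
P(3) = -652 + 436·(7) + (-133)·(7)·(6) + 23·(7)·(6)·(5) + (-2)·(7)·(6)·(5)·(4) = -36

-36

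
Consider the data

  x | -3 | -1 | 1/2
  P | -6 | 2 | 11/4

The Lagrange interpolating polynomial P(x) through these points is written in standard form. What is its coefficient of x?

Build the Lagrange basis polynomials:
L_0(x) = (x + 1)(x - 1/2) / [7] = (1/7)x^2 + (1/14)x - 1/14
L_1(x) = (x + 3)(x - 1/2) / [-3] = -(1/3)x^2 - (5/6)x + 1/2
L_2(x) = (x + 3)(x + 1) / [21/4] = (4/21)x^2 + (16/21)x + 4/7
P(x) = (-6)·L_0 + 2·L_1 + (11/4)·L_2
Only the coefficient of x is needed; take it from each L_i and combine:
(-6)·(1/14) + 2·(-5/6) + (11/4)·(16/21) = 0

0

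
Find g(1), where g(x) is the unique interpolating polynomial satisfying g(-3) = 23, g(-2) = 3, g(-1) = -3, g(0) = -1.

3

Using Newton's divided-difference form:
g[-3,-2] = (3 - 23) / (-2 - (-3)) = -20
g[-2,-1] = (-3 - 3) / (-1 - (-2)) = -6
g[-1,0] = (-1 - (-3)) / (0 - (-1)) = 2
g[-3,-2,-1] = (-6 - (-20)) / (-1 - (-3)) = 7
g[-2,-1,0] = (2 - (-6)) / (0 - (-2)) = 4
g[-3,-2,-1,0] = (4 - 7) / (0 - (-3)) = -1
g(1) = 23 + (-20)·(4) + 7·(4)·(3) + (-1)·(4)·(3)·(2) = 3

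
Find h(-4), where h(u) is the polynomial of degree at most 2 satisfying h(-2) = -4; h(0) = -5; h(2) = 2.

5

Evaluate each Lagrange basis at u = -4:
L_0(-4) = (-4)·(-6)/[(-2)·(-4)] = 3
L_1(-4) = (-2)·(-6)/[(2)·(-2)] = -3
L_2(-4) = (-2)·(-4)/[(4)·(2)] = 1
Sum: (-4)·(3) + (-5)·(-3) + 2·(1) = 5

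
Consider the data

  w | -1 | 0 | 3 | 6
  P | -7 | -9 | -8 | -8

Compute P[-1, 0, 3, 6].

-23/252

P[-1,0] = (-9 - (-7)) / (0 - (-1)) = -2
P[0,3] = (-8 - (-9)) / (3 - 0) = 1/3
P[3,6] = (-8 - (-8)) / (6 - 3) = 0
P[-1,0,3] = (1/3 - (-2)) / (3 - (-1)) = 7/12
P[0,3,6] = (0 - 1/3) / (6 - 0) = -1/18
P[-1,0,3,6] = (-1/18 - 7/12) / (6 - (-1)) = -23/252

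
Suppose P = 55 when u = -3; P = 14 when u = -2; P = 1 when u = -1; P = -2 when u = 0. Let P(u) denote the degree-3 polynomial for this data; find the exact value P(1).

Using Newton's divided-difference form:
P[-3,-2] = (14 - 55) / (-2 - (-3)) = -41
P[-2,-1] = (1 - 14) / (-1 - (-2)) = -13
P[-1,0] = (-2 - 1) / (0 - (-1)) = -3
P[-3,-2,-1] = (-13 - (-41)) / (-1 - (-3)) = 14
P[-2,-1,0] = (-3 - (-13)) / (0 - (-2)) = 5
P[-3,-2,-1,0] = (5 - 14) / (0 - (-3)) = -3
P(1) = 55 + (-41)·(4) + 14·(4)·(3) + (-3)·(4)·(3)·(2) = -13

-13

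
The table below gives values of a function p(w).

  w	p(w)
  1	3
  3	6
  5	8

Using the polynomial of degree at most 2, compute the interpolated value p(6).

Evaluate each Lagrange basis at w = 6:
L_0(6) = (3)·(1)/[(-2)·(-4)] = 3/8
L_1(6) = (5)·(1)/[(2)·(-2)] = -5/4
L_2(6) = (5)·(3)/[(4)·(2)] = 15/8
Sum: 3·(3/8) + 6·(-5/4) + 8·(15/8) = 69/8

69/8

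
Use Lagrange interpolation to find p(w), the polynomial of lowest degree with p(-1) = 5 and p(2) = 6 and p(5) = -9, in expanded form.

p(w) = -(8/9)w^2 + (11/9)w + 64/9

L_0(w) = (w - 2)(w - 5) / [18] = (1/18)w^2 - (7/18)w + 5/9
L_1(w) = (w + 1)(w - 5) / [-9] = -(1/9)w^2 + (4/9)w + 5/9
L_2(w) = (w + 1)(w - 2) / [18] = (1/18)w^2 - (1/18)w - 1/9
p(w) = 5·L_0 + 6·L_1 + (-9)·L_2
  5·L_0(w) = (5/18)w^2 - (35/18)w + 25/9
  6·L_1(w) = -(2/3)w^2 + (8/3)w + 10/3
  (-9)·L_2(w) = -(1/2)w^2 + (1/2)w + 1
Adding term by term: -(8/9)w^2 + (11/9)w + 64/9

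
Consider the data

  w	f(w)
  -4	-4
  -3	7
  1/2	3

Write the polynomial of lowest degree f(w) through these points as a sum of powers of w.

Build the Lagrange basis polynomials:
L_0(w) = (w + 3)(w - 1/2) / [9/2] = (2/9)w^2 + (5/9)w - 1/3
L_1(w) = (w + 4)(w - 1/2) / [-7/2] = -(2/7)w^2 - w + 4/7
L_2(w) = (w + 4)(w + 3) / [63/4] = (4/63)w^2 + (4/9)w + 16/21
f(w) = (-4)·L_0 + 7·L_1 + 3·L_2
  (-4)·L_0(w) = -(8/9)w^2 - (20/9)w + 4/3
  7·L_1(w) = -2w^2 - 7w + 4
  3·L_2(w) = (4/21)w^2 + (4/3)w + 16/7
Adding term by term: -(170/63)w^2 - (71/9)w + 160/21

f(w) = -(170/63)w^2 - (71/9)w + 160/21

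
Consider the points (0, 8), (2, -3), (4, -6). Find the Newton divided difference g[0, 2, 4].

g[0,2] = (-3 - 8) / (2 - 0) = -11/2
g[2,4] = (-6 - (-3)) / (4 - 2) = -3/2
g[0,2,4] = (-3/2 - (-11/2)) / (4 - 0) = 1

1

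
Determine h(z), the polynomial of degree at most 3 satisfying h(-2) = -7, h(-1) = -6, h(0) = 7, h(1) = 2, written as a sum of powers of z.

L_0(z) = (z + 1)z(z - 1) / [-6] = -(1/6)z^3 + (1/6)z
L_1(z) = (z + 2)z(z - 1) / [2] = (1/2)z^3 + (1/2)z^2 - z
L_2(z) = (z + 2)(z + 1)(z - 1) / [-2] = -(1/2)z^3 - z^2 + (1/2)z + 1
L_3(z) = (z + 2)(z + 1)z / [6] = (1/6)z^3 + (1/2)z^2 + (1/3)z
h(z) = (-7)·L_0 + (-6)·L_1 + 7·L_2 + 2·L_3
  (-7)·L_0(z) = (7/6)z^3 - (7/6)z
  (-6)·L_1(z) = -3z^3 - 3z^2 + 6z
  7·L_2(z) = -(7/2)z^3 - 7z^2 + (7/2)z + 7
  2·L_3(z) = (1/3)z^3 + z^2 + (2/3)z
Adding term by term: -5z^3 - 9z^2 + 9z + 7

h(z) = -5z^3 - 9z^2 + 9z + 7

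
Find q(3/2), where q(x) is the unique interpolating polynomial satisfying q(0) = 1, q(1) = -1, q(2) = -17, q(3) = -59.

-13/2

Using Newton's divided-difference form:
q[0,1] = (-1 - 1) / (1 - 0) = -2
q[1,2] = (-17 - (-1)) / (2 - 1) = -16
q[2,3] = (-59 - (-17)) / (3 - 2) = -42
q[0,1,2] = (-16 - (-2)) / (2 - 0) = -7
q[1,2,3] = (-42 - (-16)) / (3 - 1) = -13
q[0,1,2,3] = (-13 - (-7)) / (3 - 0) = -2
q(3/2) = 1 + (-2)·(3/2) + (-7)·(3/2)·(1/2) + (-2)·(3/2)·(1/2)·(-1/2) = -13/2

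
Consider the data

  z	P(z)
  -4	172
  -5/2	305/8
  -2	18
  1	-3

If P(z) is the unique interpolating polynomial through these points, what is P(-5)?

345

Using Newton's divided-difference form:
P[-4,-5/2] = (305/8 - 172) / (-5/2 - (-4)) = -357/4
P[-5/2,-2] = (18 - 305/8) / (-2 - (-5/2)) = -161/4
P[-2,1] = (-3 - 18) / (1 - (-2)) = -7
P[-4,-5/2,-2] = (-161/4 - (-357/4)) / (-2 - (-4)) = 49/2
P[-5/2,-2,1] = (-7 - (-161/4)) / (1 - (-5/2)) = 19/2
P[-4,-5/2,-2,1] = (19/2 - 49/2) / (1 - (-4)) = -3
P(-5) = 172 + (-357/4)·(-1) + (49/2)·(-1)·(-5/2) + (-3)·(-1)·(-5/2)·(-3) = 345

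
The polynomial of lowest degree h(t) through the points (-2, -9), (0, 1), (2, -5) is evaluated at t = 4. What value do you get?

Evaluate each Lagrange basis at t = 4:
L_0(4) = (4)·(2)/[(-2)·(-4)] = 1
L_1(4) = (6)·(2)/[(2)·(-2)] = -3
L_2(4) = (6)·(4)/[(4)·(2)] = 3
Sum: (-9)·(1) + 1·(-3) + (-5)·(3) = -27

-27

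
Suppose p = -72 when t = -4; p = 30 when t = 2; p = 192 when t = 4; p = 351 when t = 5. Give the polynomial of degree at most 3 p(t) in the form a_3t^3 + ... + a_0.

Build the Lagrange basis polynomials:
L_0(t) = (t - 2)(t - 4)(t - 5) / [-432] = -(1/432)t^3 + (11/432)t^2 - (19/216)t + 5/54
L_1(t) = (t + 4)(t - 4)(t - 5) / [36] = (1/36)t^3 - (5/36)t^2 - (4/9)t + 20/9
L_2(t) = (t + 4)(t - 2)(t - 5) / [-16] = -(1/16)t^3 + (3/16)t^2 + (9/8)t - 5/2
L_3(t) = (t + 4)(t - 2)(t - 4) / [27] = (1/27)t^3 - (2/27)t^2 - (16/27)t + 32/27
p(t) = (-72)·L_0 + 30·L_1 + 192·L_2 + 351·L_3
  (-72)·L_0(t) = (1/6)t^3 - (11/6)t^2 + (19/3)t - 20/3
  30·L_1(t) = (5/6)t^3 - (25/6)t^2 - (40/3)t + 200/3
  192·L_2(t) = -12t^3 + 36t^2 + 216t - 480
  351·L_3(t) = 13t^3 - 26t^2 - 208t + 416
Adding term by term: 2t^3 + 4t^2 + t - 4

p(t) = 2t^3 + 4t^2 + t - 4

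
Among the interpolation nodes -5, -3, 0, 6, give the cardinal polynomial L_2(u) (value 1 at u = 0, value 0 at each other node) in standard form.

L_2(u) = (u + 5)(u + 3)(u - 6) / [(5)·(3)·(-6)]
       = (u^3 + 2u^2 - 33u - 90) / (-90)

L_2(u) = -(1/90)u^3 - (1/45)u^2 + (11/30)u + 1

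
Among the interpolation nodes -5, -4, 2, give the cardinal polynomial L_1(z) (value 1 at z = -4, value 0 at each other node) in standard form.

L_1(z) = (z + 5)(z - 2) / [(1)·(-6)]
       = (z^2 + 3z - 10) / (-6)

L_1(z) = -(1/6)z^2 - (1/2)z + 5/3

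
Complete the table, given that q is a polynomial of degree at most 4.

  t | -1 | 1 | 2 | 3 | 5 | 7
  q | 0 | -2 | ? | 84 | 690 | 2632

12

The 5 known values determine q uniquely (degree ≤ 4).
Evaluate each Lagrange basis at t = 2:
L_0(2) = (1)·(-1)·(-3)·(-5)/[(-2)·(-4)·(-6)·(-8)] = -5/128
L_1(2) = (3)·(-1)·(-3)·(-5)/[(2)·(-2)·(-4)·(-6)] = 15/32
L_2(2) = (3)·(1)·(-3)·(-5)/[(4)·(2)·(-2)·(-4)] = 45/64
L_3(2) = (3)·(1)·(-1)·(-5)/[(6)·(4)·(2)·(-2)] = -5/32
L_4(2) = (3)·(1)·(-1)·(-3)/[(8)·(6)·(4)·(2)] = 3/128
Sum: 0 + (-2)·(15/32) + 84·(45/64) + 690·(-5/32) + 2632·(3/128) = 12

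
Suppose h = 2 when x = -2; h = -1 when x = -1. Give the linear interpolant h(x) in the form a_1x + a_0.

h(x) = -3x - 4

Build the Lagrange basis polynomials:
L_0(x) = (x + 1) / [-1] = -x - 1
L_1(x) = (x + 2) / [1] = x + 2
h(x) = 2·L_0 + (-1)·L_1
  2·L_0(x) = -2x - 2
  (-1)·L_1(x) = -x - 2
Adding term by term: -3x - 4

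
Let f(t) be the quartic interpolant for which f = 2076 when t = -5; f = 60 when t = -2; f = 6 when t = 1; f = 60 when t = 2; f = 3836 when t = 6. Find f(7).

7080

Evaluate each Lagrange basis at t = 7:
L_0(7) = (9)·(6)·(5)·(1)/[(-3)·(-6)·(-7)·(-11)] = 15/77
L_1(7) = (12)·(6)·(5)·(1)/[(3)·(-3)·(-4)·(-8)] = -5/4
L_2(7) = (12)·(9)·(5)·(1)/[(6)·(3)·(-1)·(-5)] = 6
L_3(7) = (12)·(9)·(6)·(1)/[(7)·(4)·(1)·(-4)] = -81/14
L_4(7) = (12)·(9)·(6)·(5)/[(11)·(8)·(5)·(4)] = 81/44
Sum: 2076·(15/77) + 60·(-5/4) + 6·(6) + 60·(-81/14) + 3836·(81/44) = 7080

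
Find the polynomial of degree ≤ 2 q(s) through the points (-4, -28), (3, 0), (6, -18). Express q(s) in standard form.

q(s) = -s^2 + 3s

Newton's divided differences:
q[-4,3] = (0 - (-28)) / (3 - (-4)) = 4
q[3,6] = (-18 - 0) / (6 - 3) = -6
q[-4,3,6] = (-6 - 4) / (6 - (-4)) = -1
q(s) = -28 + 4·(s + 4) + (-1)·(s + 4)(s - 3)
Expanding: q(s) = -s^2 + 3s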